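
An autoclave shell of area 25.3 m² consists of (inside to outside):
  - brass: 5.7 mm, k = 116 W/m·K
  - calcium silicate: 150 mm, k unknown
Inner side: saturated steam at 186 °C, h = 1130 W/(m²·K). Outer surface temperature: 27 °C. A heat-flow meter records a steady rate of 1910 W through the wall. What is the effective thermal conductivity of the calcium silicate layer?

Using the resistance-network approach (series):
R_inner film = 1/(h_i·A) = 1/(1130×25.3) = 3.498×10^-5 K/W
R_brass = L/(kA) = 0.0057/(116×25.3) = 1.942×10^-6 K/W
Sum of known resistances R_other = 3.692×10^-5 K/W
Total R = ΔT/Q = 159/1910 = 0.08325 K/W
R_calcium silicate = R_total − R_other = 0.08321 K/W
k = L/(R·A) = 0.15/(0.08321×25.3)

k ≈ 0.0713 W/(m·K)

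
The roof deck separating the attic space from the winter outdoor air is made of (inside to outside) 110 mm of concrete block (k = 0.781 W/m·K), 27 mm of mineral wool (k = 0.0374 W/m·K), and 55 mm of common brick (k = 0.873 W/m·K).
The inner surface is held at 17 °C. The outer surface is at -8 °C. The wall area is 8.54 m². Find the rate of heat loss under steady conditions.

Q ≈ 231 W

Thermal resistances in series:
R_concrete block = L/(kA) = 0.11/(0.781×8.54) = 0.01649 K/W
R_mineral wool = L/(kA) = 0.027/(0.0374×8.54) = 0.08453 K/W
R_common brick = L/(kA) = 0.055/(0.873×8.54) = 0.007377 K/W
R_total = 0.1084 K/W
Q = ΔT / R_total = 25 / 0.1084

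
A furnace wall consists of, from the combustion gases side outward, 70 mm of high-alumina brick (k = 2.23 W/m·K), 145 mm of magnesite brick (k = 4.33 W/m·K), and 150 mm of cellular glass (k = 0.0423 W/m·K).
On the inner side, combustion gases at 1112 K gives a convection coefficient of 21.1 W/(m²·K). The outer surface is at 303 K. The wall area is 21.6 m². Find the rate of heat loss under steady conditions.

Q ≈ 4780 W

Thermal resistances in series:
R_inner film = 1/(h_i·A) = 1/(21.1×21.6) = 0.002194 K/W
R_high-alumina brick = L/(kA) = 0.07/(2.23×21.6) = 0.001453 K/W
R_magnesite brick = L/(kA) = 0.145/(4.33×21.6) = 0.00155 K/W
R_cellular glass = L/(kA) = 0.15/(0.0423×21.6) = 0.1642 K/W
R_total = 0.1694 K/W
Q = ΔT / R_total = 809 / 0.1694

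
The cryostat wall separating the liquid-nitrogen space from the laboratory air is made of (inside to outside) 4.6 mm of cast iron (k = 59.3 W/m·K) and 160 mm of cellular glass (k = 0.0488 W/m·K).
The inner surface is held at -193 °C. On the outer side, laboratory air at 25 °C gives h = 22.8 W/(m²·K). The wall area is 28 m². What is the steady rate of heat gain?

Treating each layer as a thermal resistance in series:
R_cast iron = L/(kA) = 0.0046/(59.3×28) = 2.77×10^-6 K/W
R_cellular glass = L/(kA) = 0.16/(0.0488×28) = 0.1171 K/W
R_outer film = 1/(h_o·A) = 1/(22.8×28) = 0.001566 K/W
R_total = 0.1187 K/W
Q = ΔT / R_total = 218 / 0.1187

Q ≈ 1840 W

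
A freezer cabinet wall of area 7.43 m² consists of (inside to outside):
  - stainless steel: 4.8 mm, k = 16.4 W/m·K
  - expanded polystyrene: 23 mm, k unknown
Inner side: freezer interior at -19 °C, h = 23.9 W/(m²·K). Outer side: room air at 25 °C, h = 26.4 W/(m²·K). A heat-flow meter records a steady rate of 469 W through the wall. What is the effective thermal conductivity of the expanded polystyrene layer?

k ≈ 0.0373 W/(m·K)

Model the wall as resistances in series:
R_inner film = 1/(h_i·A) = 1/(23.9×7.43) = 0.005631 K/W
R_stainless steel = L/(kA) = 0.0048/(16.4×7.43) = 3.939×10^-5 K/W
R_outer film = 1/(h_o·A) = 1/(26.4×7.43) = 0.005098 K/W
Sum of known resistances R_other = 0.01077 K/W
Total R = ΔT/Q = 44/469 = 0.09382 K/W
R_expanded polystyrene = R_total − R_other = 0.08305 K/W
k = L/(R·A) = 0.023/(0.08305×7.43)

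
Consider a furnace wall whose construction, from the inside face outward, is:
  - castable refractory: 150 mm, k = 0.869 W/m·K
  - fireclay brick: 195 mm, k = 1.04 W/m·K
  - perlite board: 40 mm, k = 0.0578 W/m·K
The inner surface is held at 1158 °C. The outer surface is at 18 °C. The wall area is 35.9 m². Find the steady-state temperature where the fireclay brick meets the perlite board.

T ≈ 768 °C

Model the wall as resistances in series:
R_castable refractory = L/(kA) = 0.15/(0.869×35.9) = 0.004808 K/W
R_fireclay brick = L/(kA) = 0.195/(1.04×35.9) = 0.005223 K/W
R_perlite board = L/(kA) = 0.04/(0.0578×35.9) = 0.01928 K/W
R_total = 0.02931 K/W;  Q = ΔT/R_total = 1140/0.02931 = 38900 W
T_interface = T_inner − Q·ΣR(inner→interface) = 1158 − 38900×0.01003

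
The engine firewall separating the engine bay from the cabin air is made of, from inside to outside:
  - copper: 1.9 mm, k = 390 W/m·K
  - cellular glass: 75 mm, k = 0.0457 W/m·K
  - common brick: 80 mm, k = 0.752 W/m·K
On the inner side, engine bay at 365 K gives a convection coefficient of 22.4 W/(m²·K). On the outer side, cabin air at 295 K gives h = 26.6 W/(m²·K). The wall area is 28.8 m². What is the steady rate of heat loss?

Series thermal resistances:
R_inner film = 1/(h_i·A) = 1/(22.4×28.8) = 0.00155 K/W
R_copper = L/(kA) = 0.0019/(390×28.8) = 1.692×10^-7 K/W
R_cellular glass = L/(kA) = 0.075/(0.0457×28.8) = 0.05698 K/W
R_common brick = L/(kA) = 0.08/(0.752×28.8) = 0.003694 K/W
R_outer film = 1/(h_o·A) = 1/(26.6×28.8) = 0.001305 K/W
R_total = 0.06353 K/W
Q = ΔT / R_total = 70 / 0.06353

Q ≈ 1100 W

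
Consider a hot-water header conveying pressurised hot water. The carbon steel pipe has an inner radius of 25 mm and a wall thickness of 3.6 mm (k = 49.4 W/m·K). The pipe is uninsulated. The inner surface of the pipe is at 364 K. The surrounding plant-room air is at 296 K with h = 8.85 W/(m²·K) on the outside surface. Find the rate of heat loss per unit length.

q′ ≈ 108 W/m

Treating each annulus and film as a series resistance:
R_carbon steel pipe wall = ln(28.6/25)/(2π×49.4×1) = 4.334×10^-4 K/W
R_outer film = 1/(h_o·2πr_oL) = 1/(8.85×2π×0.0286×1) = 0.6288 K/W
R_total = 0.6292 K/W
Q = ΔT/R_total = 68/0.6292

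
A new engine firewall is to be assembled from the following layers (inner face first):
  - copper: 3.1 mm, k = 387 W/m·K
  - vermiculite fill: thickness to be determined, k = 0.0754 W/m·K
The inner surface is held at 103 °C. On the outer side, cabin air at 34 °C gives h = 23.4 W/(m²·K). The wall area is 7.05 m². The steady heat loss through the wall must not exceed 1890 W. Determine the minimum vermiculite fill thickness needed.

L ≈ 16.2 mm

Using the resistance-network approach (series):
R_copper = L/(kA) = 0.0031/(387×7.05) = 1.136×10^-6 K/W
R_outer film = 1/(h_o·A) = 1/(23.4×7.05) = 0.006062 K/W
Sum of the known resistances R_other = 0.006063 K/W
Required total resistance R_tot = ΔT/Q_allow = 69/1890 = 0.03651 K/W
R_vermiculite fill = R_tot − R_other = 0.03045 K/W
L = R·k·A = 0.03045×0.0754×7.05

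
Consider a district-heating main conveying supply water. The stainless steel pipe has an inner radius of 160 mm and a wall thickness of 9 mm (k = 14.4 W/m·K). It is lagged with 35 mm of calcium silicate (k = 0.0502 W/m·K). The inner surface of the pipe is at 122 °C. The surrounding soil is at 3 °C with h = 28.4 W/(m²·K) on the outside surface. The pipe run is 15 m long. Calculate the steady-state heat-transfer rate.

Q ≈ 2860 W

Treating each annulus and film as a series resistance:
R_stainless steel pipe wall = ln(169/160)/(2π×14.4×15) = 4.032×10^-5 K/W
R_calcium silicate = ln(204/169)/(2π×0.0502×15) = 0.03978 K/W
R_outer film = 1/(h_o·2πr_oL) = 1/(28.4×2π×0.204×15) = 0.001831 K/W
R_total = 0.04165 K/W
Q = ΔT/R_total = 119/0.04165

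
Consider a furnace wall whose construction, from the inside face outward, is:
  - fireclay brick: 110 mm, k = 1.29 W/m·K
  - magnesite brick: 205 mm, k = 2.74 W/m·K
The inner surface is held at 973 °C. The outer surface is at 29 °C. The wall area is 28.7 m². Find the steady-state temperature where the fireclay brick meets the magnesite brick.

Treating each layer as a thermal resistance in series:
R_fireclay brick = L/(kA) = 0.11/(1.29×28.7) = 0.002971 K/W
R_magnesite brick = L/(kA) = 0.205/(2.74×28.7) = 0.002607 K/W
R_total = 0.005578 K/W;  Q = ΔT/R_total = 944/0.005578 = 169200 W
T_interface = T_inner − Q·ΣR(inner→interface) = 973 − 169000×0.002971

T ≈ 470 °C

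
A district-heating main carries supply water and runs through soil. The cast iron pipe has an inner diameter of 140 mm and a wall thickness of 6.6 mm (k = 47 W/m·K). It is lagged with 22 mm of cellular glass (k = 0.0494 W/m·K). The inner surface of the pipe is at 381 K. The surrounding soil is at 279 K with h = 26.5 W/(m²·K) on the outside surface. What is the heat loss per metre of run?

Per-layer cylindrical resistances, series-summed:
R_cast iron pipe wall = ln(76.6/70)/(2π×47×1) = 3.051×10^-4 K/W
R_cellular glass = ln(98.6/76.6)/(2π×0.0494×1) = 0.8134 K/W
R_outer film = 1/(h_o·2πr_oL) = 1/(26.5×2π×0.0986×1) = 0.06091 K/W
R_total = 0.8746 K/W
Q = ΔT/R_total = 102/0.8746

q′ ≈ 117 W/m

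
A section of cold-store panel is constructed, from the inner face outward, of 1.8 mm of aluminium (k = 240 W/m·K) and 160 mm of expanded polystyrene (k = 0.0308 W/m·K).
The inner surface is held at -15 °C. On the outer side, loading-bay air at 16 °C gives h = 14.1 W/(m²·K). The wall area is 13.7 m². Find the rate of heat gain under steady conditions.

Q ≈ 80.7 W

Using the resistance-network approach (series):
R_aluminium = L/(kA) = 0.0018/(240×13.7) = 5.474×10^-7 K/W
R_expanded polystyrene = L/(kA) = 0.16/(0.0308×13.7) = 0.3792 K/W
R_outer film = 1/(h_o·A) = 1/(14.1×13.7) = 0.005177 K/W
R_total = 0.3844 K/W
Q = ΔT / R_total = 31 / 0.3844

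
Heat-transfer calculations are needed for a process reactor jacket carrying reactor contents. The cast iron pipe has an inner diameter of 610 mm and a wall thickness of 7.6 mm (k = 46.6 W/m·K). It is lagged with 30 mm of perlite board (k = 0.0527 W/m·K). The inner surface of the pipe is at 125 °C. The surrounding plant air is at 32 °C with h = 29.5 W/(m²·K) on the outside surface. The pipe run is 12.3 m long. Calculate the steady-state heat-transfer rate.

Q ≈ 3910 W

For a radial system each layer contributes R = ln(r_out/r_in)/(2πkL); films add R = 1/(hA).
R_cast iron pipe wall = ln(312.6/305)/(2π×46.6×12.3) = 6.834×10^-6 K/W
R_perlite board = ln(342.6/312.6)/(2π×0.0527×12.3) = 0.0225 K/W
R_outer film = 1/(h_o·2πr_oL) = 1/(29.5×2π×0.3426×12.3) = 0.00128 K/W
R_total = 0.02379 K/W
Q = ΔT/R_total = 93/0.02379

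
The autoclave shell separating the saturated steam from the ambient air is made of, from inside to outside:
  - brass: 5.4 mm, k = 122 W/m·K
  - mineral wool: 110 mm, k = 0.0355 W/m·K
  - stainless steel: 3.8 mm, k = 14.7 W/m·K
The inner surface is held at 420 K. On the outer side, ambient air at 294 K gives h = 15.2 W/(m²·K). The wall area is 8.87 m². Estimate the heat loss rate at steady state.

Series thermal resistances:
R_brass = L/(kA) = 0.0054/(122×8.87) = 4.99×10^-6 K/W
R_mineral wool = L/(kA) = 0.11/(0.0355×8.87) = 0.3493 K/W
R_stainless steel = L/(kA) = 0.0038/(14.7×8.87) = 2.914×10^-5 K/W
R_outer film = 1/(h_o·A) = 1/(15.2×8.87) = 0.007417 K/W
R_total = 0.3568 K/W
Q = ΔT / R_total = 126 / 0.3568

Q ≈ 353 W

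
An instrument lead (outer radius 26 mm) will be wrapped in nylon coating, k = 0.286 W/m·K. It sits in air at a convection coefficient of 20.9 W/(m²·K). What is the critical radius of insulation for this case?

r_cr ≈ 13.7 mm

For a cylinder r_cr = k/h = 0.286/20.9
r_cr = 13.7 mm; since the bare radius (26 mm) is above r_cr, any added insulation will reduce heat loss.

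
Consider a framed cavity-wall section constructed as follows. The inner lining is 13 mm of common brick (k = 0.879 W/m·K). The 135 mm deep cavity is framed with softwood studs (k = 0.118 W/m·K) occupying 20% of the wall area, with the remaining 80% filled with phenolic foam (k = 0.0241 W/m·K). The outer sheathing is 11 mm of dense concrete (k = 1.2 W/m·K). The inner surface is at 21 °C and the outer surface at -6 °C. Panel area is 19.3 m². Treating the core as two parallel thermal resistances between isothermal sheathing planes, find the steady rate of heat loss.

Q ≈ 164 W

Sheathing layers in series; stud and cavity paths in parallel between them.
R_inner = 0.013/(0.879×19.3) = 7.663×10^-4 K/W
R_stud  = 0.135/(0.118×0.2×19.3) = 0.2964 K/W
R_cav   = 0.135/(0.0241×0.8×19.3) = 0.3628 K/W
1/R_core = 1/R_stud + 1/R_cav → R_core = 0.1631 K/W
R_outer = 0.011/(1.2×19.3) = 4.75×10^-4 K/W
R_total = 0.1644 K/W
Q = ΔT/R_total = 27/0.1644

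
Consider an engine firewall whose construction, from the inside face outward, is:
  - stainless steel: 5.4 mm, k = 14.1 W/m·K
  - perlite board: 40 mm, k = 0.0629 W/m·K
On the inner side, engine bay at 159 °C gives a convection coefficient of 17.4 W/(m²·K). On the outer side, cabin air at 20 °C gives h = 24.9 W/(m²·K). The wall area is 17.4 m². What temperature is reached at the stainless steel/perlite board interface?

T ≈ 148 °C

Treating each layer as a thermal resistance in series:
R_inner film = 1/(h_i·A) = 1/(17.4×17.4) = 0.003303 K/W
R_stainless steel = L/(kA) = 0.0054/(14.1×17.4) = 2.201×10^-5 K/W
R_perlite board = L/(kA) = 0.04/(0.0629×17.4) = 0.03655 K/W
R_outer film = 1/(h_o·A) = 1/(24.9×17.4) = 0.002308 K/W
R_total = 0.04218 K/W;  Q = ΔT/R_total = 139/0.04218 = 3295 W
T_interface = T_inner − Q·ΣR(inner→interface) = 159 − 3300×0.003325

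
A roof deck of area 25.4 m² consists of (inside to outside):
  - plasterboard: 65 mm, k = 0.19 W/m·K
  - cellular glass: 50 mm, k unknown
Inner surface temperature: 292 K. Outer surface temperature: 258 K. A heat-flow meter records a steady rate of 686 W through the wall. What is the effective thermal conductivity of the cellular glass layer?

k ≈ 0.0545 W/(m·K)

Using the resistance-network approach (series):
R_plasterboard = L/(kA) = 0.065/(0.19×25.4) = 0.01347 K/W
Sum of known resistances R_other = 0.01347 K/W
Total R = ΔT/Q = 34/686 = 0.04956 K/W
R_cellular glass = R_total − R_other = 0.03609 K/W
k = L/(R·A) = 0.05/(0.03609×25.4)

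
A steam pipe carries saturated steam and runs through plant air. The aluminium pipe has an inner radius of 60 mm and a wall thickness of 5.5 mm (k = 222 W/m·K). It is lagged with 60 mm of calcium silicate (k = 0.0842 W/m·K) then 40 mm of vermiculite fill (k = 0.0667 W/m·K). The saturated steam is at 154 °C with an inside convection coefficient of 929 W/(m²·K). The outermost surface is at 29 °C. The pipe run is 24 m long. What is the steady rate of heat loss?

Q ≈ 1590 W

Per-layer cylindrical resistances, series-summed:
R_inner film = 1/(h_i·2πr₁L) = 1/(929×2π×0.06×24) = 1.19×10^-4 K/W
R_aluminium pipe wall = ln(65.5/60)/(2π×222×24) = 2.62×10^-6 K/W
R_calcium silicate = ln(125.5/65.5)/(2π×0.0842×24) = 0.05121 K/W
R_vermiculite fill = ln(165.5/125.5)/(2π×0.0667×24) = 0.02751 K/W
R_total = 0.07884 K/W
Q = ΔT/R_total = 125/0.07884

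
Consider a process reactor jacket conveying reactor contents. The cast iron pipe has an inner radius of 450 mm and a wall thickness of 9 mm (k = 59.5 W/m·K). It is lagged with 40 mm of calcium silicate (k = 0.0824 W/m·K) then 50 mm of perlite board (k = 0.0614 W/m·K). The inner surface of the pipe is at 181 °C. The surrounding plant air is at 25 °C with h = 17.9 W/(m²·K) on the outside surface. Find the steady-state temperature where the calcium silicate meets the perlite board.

Radial resistances (cylindrical: R_cond = ln(r_o/r_i)/(2πkL), R_conv = 1/(h·2πrL)):
R_cast iron pipe wall = ln(459/450)/(2π×59.5×1) = 5.297×10^-5 K/W
R_calcium silicate = ln(499/459)/(2π×0.0824×1) = 0.1614 K/W
R_perlite board = ln(549/499)/(2π×0.0614×1) = 0.2475 K/W
R_outer film = 1/(h_o·2πr_oL) = 1/(17.9×2π×0.549×1) = 0.0162 K/W
R_total = 0.4252 K/W
Q = ΔT/R_total = 156/0.4252
Q = 367 W/m
T_interface = T_inner − Q·ΣR(inner→interface) = 181 − 367×0.1614

T ≈ 122 °C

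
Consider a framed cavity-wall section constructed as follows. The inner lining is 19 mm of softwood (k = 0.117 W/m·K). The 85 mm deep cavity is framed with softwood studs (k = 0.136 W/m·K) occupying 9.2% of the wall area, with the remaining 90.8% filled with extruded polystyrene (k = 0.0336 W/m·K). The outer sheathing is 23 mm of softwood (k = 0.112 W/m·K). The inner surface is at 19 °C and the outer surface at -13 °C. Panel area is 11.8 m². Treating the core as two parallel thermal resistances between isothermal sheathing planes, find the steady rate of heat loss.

Q ≈ 161 W

Sheathing layers in series; stud and cavity paths in parallel between them.
R_inner = 0.019/(0.117×11.8) = 0.01376 K/W
R_stud  = 0.085/(0.136×0.092×11.8) = 0.5757 K/W
R_cav   = 0.085/(0.0336×0.908×11.8) = 0.2361 K/W
1/R_core = 1/R_stud + 1/R_cav → R_core = 0.1674 K/W
R_outer = 0.023/(0.112×11.8) = 0.0174 K/W
R_total = 0.1986 K/W
Q = ΔT/R_total = 32/0.1986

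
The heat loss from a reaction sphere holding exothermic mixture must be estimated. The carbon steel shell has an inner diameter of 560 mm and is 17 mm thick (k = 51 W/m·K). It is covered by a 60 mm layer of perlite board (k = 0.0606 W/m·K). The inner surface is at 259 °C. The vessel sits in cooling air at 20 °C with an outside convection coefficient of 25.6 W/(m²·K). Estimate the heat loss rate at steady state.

Each spherical layer contributes R = (1/r_i − 1/r_o)/(4πk):
R_carbon steel shell = (1/0.28 − 1/0.297)/(4π×51) = 3.19×10^-4 K/W
R_perlite board = (1/0.297 − 1/0.357)/(4π×0.0606) = 0.7431 K/W
R_outer film = 1/(h·4πr_o²) = 1/(25.6×4π×0.357²) = 0.02439 K/W
R_total = 0.7678 K/W
Q = ΔT/R_total = 239/0.7678

Q ≈ 311 W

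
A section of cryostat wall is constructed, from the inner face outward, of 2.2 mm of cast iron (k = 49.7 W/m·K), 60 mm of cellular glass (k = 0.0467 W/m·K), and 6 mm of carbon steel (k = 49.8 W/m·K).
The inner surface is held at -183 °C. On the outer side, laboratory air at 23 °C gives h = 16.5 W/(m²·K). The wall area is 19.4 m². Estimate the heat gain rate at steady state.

Treating each layer as a thermal resistance in series:
R_cast iron = L/(kA) = 0.0022/(49.7×19.4) = 2.282×10^-6 K/W
R_cellular glass = L/(kA) = 0.06/(0.0467×19.4) = 0.06623 K/W
R_carbon steel = L/(kA) = 0.006/(49.8×19.4) = 6.21×10^-6 K/W
R_outer film = 1/(h_o·A) = 1/(16.5×19.4) = 0.003124 K/W
R_total = 0.06936 K/W
Q = ΔT / R_total = 206 / 0.06936

Q ≈ 2970 W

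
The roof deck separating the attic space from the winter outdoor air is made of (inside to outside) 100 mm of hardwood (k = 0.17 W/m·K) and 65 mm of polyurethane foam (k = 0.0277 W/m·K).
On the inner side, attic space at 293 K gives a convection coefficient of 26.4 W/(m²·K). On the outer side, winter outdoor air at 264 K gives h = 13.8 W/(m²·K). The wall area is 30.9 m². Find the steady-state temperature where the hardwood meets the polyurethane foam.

Using the resistance-network approach (series):
R_inner film = 1/(h_i·A) = 1/(26.4×30.9) = 0.001226 K/W
R_hardwood = L/(kA) = 0.1/(0.17×30.9) = 0.01904 K/W
R_polyurethane foam = L/(kA) = 0.065/(0.0277×30.9) = 0.07594 K/W
R_outer film = 1/(h_o·A) = 1/(13.8×30.9) = 0.002345 K/W
R_total = 0.09855 K/W;  Q = ΔT/R_total = 29/0.09855 = 294.3 W
T_interface = T_inner − Q·ΣR(inner→interface) = 293 − 294×0.02026

T ≈ 287 K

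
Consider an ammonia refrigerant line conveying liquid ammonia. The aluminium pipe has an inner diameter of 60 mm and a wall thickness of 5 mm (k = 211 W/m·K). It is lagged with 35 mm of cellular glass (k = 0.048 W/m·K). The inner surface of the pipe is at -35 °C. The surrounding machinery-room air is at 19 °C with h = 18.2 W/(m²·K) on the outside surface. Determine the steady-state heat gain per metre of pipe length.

q′ ≈ 22.3 W/m

Cylindrical conduction, so R = ln(r₂/r₁)/(2πkL) per layer, in series:
R_aluminium pipe wall = ln(35/30)/(2π×211×1) = 1.163×10^-4 K/W
R_cellular glass = ln(70/35)/(2π×0.048×1) = 2.298 K/W
R_outer film = 1/(h_o·2πr_oL) = 1/(18.2×2π×0.07×1) = 0.1249 K/W
R_total = 2.423 K/W
Q = ΔT/R_total = 54/2.423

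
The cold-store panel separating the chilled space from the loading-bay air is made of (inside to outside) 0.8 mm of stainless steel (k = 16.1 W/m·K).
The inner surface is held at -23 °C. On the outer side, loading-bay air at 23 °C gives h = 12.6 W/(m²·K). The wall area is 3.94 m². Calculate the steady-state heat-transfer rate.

Q ≈ 2280 W

Treating each layer as a thermal resistance in series:
R_stainless steel = L/(kA) = 0.0008/(16.1×3.94) = 1.261×10^-5 K/W
R_outer film = 1/(h_o·A) = 1/(12.6×3.94) = 0.02014 K/W
R_total = 0.02016 K/W
Q = ΔT / R_total = 46 / 0.02016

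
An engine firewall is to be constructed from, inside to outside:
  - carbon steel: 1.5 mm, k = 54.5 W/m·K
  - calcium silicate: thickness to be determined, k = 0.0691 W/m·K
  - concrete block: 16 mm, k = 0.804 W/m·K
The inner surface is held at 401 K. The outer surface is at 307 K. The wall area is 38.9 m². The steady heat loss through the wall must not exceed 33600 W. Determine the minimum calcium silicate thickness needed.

Thermal resistances in series:
R_carbon steel = L/(kA) = 0.0015/(54.5×38.9) = 7.075×10^-7 K/W
R_concrete block = L/(kA) = 0.016/(0.804×38.9) = 5.116×10^-4 K/W
Sum of the known resistances R_other = 5.123×10^-4 K/W
Required total resistance R_tot = ΔT/Q_allow = 94/33600 = 0.002798 K/W
R_calcium silicate = R_tot − R_other = 0.002285 K/W
L = R·k·A = 0.002285×0.0691×38.9

L ≈ 6.14 mm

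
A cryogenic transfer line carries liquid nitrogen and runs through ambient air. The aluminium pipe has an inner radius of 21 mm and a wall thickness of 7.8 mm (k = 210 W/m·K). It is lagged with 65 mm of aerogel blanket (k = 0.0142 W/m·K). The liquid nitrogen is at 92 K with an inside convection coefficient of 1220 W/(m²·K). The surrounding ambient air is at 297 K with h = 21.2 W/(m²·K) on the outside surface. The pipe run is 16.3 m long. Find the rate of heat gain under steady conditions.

Cylindrical conduction, so R = ln(r₂/r₁)/(2πkL) per layer, in series:
R_inner film = 1/(h_i·2πr₁L) = 1/(1220×2π×0.021×16.3) = 3.811×10^-4 K/W
R_aluminium pipe wall = ln(28.8/21)/(2π×210×16.3) = 1.469×10^-5 K/W
R_aerogel blanket = ln(93.8/28.8)/(2π×0.0142×16.3) = 0.8119 K/W
R_outer film = 1/(h_o·2πr_oL) = 1/(21.2×2π×0.0938×16.3) = 0.00491 K/W
R_total = 0.8172 K/W
Q = ΔT/R_total = 205/0.8172

Q ≈ 251 W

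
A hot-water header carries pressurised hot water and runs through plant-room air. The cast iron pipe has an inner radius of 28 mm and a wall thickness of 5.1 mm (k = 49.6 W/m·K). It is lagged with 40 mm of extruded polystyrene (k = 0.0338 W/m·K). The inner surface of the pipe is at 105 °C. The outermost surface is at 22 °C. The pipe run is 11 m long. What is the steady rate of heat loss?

Radial resistances (cylindrical: R_cond = ln(r_o/r_i)/(2πkL), R_conv = 1/(h·2πrL)):
R_cast iron pipe wall = ln(33.1/28)/(2π×49.6×11) = 4.881×10^-5 K/W
R_extruded polystyrene = ln(73.1/33.1)/(2π×0.0338×11) = 0.3392 K/W
R_total = 0.3392 K/W
Q = ΔT/R_total = 83/0.3392

Q ≈ 245 W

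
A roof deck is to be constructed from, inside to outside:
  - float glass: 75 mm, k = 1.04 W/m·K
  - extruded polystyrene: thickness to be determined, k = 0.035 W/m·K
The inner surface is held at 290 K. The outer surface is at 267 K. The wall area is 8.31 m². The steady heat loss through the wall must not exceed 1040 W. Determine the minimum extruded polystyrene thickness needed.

Using the resistance-network approach (series):
R_float glass = L/(kA) = 0.075/(1.04×8.31) = 0.008678 K/W
Sum of the known resistances R_other = 0.008678 K/W
Required total resistance R_tot = ΔT/Q_allow = 23/1040 = 0.02212 K/W
R_extruded polystyrene = R_tot − R_other = 0.01344 K/W
L = R·k·A = 0.01344×0.035×8.31

L ≈ 3.91 mm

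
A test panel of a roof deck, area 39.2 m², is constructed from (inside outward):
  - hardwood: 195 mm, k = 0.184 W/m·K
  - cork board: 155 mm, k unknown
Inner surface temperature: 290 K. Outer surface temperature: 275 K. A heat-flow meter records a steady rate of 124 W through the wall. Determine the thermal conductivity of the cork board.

Series thermal resistances:
R_hardwood = L/(kA) = 0.195/(0.184×39.2) = 0.02704 K/W
Sum of known resistances R_other = 0.02704 K/W
Total R = ΔT/Q = 15/124 = 0.121 K/W
R_cork board = R_total − R_other = 0.09393 K/W
k = L/(R·A) = 0.155/(0.09393×39.2)

k ≈ 0.0421 W/(m·K)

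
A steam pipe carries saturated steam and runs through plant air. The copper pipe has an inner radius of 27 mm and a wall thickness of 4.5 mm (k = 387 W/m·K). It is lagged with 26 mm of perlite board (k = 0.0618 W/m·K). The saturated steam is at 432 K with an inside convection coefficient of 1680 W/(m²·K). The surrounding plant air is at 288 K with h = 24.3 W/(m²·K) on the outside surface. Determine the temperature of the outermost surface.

Per-layer cylindrical resistances, series-summed:
R_inner film = 1/(h_i·2πr₁L) = 1/(1680×2π×0.027×1) = 0.003509 K/W
R_copper pipe wall = ln(31.5/27)/(2π×387×1) = 6.339×10^-5 K/W
R_perlite board = ln(57.5/31.5)/(2π×0.0618×1) = 1.55 K/W
R_outer film = 1/(h_o·2πr_oL) = 1/(24.3×2π×0.0575×1) = 0.1139 K/W
R_total = 1.667 K/W
Q = ΔT/R_total = 144/1.667
Q = 86.4 W/m
T_interface = T_inner − Q·ΣR(inner→interface) = 432 − 86.4×1.553

T ≈ 298 K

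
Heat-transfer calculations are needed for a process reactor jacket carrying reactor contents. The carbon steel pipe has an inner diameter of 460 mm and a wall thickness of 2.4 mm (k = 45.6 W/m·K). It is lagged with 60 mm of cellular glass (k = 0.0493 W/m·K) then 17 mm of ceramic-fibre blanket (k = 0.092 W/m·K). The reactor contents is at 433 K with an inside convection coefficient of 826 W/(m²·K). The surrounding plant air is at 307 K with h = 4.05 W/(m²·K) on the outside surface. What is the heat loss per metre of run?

Per-layer cylindrical resistances, series-summed:
R_inner film = 1/(h_i·2πr₁L) = 1/(826×2π×0.23×1) = 8.377×10^-4 K/W
R_carbon steel pipe wall = ln(232.4/230)/(2π×45.6×1) = 3.623×10^-5 K/W
R_cellular glass = ln(292.4/232.4)/(2π×0.0493×1) = 0.7414 K/W
R_ceramic-fibre blanket = ln(309.4/292.4)/(2π×0.092×1) = 0.09776 K/W
R_outer film = 1/(h_o·2πr_oL) = 1/(4.05×2π×0.3094×1) = 0.127 K/W
R_total = 0.9671 K/W
Q = ΔT/R_total = 126/0.9671

q′ ≈ 130 W/m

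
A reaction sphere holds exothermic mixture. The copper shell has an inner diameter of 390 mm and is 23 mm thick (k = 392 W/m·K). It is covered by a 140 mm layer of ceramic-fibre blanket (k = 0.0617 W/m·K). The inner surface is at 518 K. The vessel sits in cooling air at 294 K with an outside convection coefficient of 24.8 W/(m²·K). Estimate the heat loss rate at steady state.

Q ≈ 95.8 W

Spherical conduction: R = (1/r_in − 1/r_out)/(4πk) per layer; series-sum.
R_copper shell = (1/0.195 − 1/0.218)/(4π×392) = 1.098×10^-4 K/W
R_ceramic-fibre blanket = (1/0.218 − 1/0.358)/(4π×0.0617) = 2.314 K/W
R_outer film = 1/(h·4πr_o²) = 1/(24.8×4π×0.358²) = 0.02504 K/W
R_total = 2.339 K/W
Q = ΔT/R_total = 224/2.339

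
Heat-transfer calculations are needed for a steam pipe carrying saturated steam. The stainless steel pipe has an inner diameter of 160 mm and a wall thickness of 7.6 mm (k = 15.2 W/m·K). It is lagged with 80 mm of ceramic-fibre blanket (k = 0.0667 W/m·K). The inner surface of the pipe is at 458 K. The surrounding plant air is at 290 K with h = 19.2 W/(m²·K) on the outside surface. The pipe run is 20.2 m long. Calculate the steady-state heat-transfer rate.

Q ≈ 2120 W

Per-layer cylindrical resistances, series-summed:
R_stainless steel pipe wall = ln(87.6/80)/(2π×15.2×20.2) = 4.704×10^-5 K/W
R_ceramic-fibre blanket = ln(167.6/87.6)/(2π×0.0667×20.2) = 0.07664 K/W
R_outer film = 1/(h_o·2πr_oL) = 1/(19.2×2π×0.1676×20.2) = 0.002448 K/W
R_total = 0.07914 K/W
Q = ΔT/R_total = 168/0.07914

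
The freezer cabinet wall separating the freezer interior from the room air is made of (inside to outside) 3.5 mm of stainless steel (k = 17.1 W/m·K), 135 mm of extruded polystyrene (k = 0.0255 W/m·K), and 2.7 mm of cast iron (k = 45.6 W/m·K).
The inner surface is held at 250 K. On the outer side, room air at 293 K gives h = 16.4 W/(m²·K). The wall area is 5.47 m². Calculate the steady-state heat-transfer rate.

Q ≈ 43.9 W

Model the wall as resistances in series:
R_stainless steel = L/(kA) = 0.0035/(17.1×5.47) = 3.742×10^-5 K/W
R_extruded polystyrene = L/(kA) = 0.135/(0.0255×5.47) = 0.9678 K/W
R_cast iron = L/(kA) = 0.0027/(45.6×5.47) = 1.082×10^-5 K/W
R_outer film = 1/(h_o·A) = 1/(16.4×5.47) = 0.01115 K/W
R_total = 0.979 K/W
Q = ΔT / R_total = 43 / 0.979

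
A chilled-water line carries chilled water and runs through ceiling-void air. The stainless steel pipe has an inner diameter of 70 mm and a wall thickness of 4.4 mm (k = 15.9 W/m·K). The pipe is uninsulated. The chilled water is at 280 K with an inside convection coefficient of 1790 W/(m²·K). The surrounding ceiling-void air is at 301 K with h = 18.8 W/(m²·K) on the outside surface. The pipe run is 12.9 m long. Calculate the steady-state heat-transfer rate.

Radial resistances (cylindrical: R_cond = ln(r_o/r_i)/(2πkL), R_conv = 1/(h·2πrL)):
R_inner film = 1/(h_i·2πr₁L) = 1/(1790×2π×0.035×12.9) = 1.969×10^-4 K/W
R_stainless steel pipe wall = ln(39.4/35)/(2π×15.9×12.9) = 9.189×10^-5 K/W
R_outer film = 1/(h_o·2πr_oL) = 1/(18.8×2π×0.0394×12.9) = 0.01666 K/W
R_total = 0.01695 K/W
Q = ΔT/R_total = 21/0.01695

Q ≈ 1240 W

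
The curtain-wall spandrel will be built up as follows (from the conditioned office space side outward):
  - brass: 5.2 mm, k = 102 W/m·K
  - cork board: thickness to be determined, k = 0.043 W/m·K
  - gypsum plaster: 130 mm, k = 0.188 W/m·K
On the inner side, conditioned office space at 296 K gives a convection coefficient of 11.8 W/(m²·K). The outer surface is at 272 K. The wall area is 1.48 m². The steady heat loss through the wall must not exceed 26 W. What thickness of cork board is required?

L ≈ 25.4 mm

Treating each layer as a thermal resistance in series:
R_inner film = 1/(h_i·A) = 1/(11.8×1.48) = 0.05726 K/W
R_brass = L/(kA) = 0.0052/(102×1.48) = 3.445×10^-5 K/W
R_gypsum plaster = L/(kA) = 0.13/(0.188×1.48) = 0.4672 K/W
Sum of the known resistances R_other = 0.5245 K/W
Required total resistance R_tot = ΔT/Q_allow = 24/26 = 0.9231 K/W
R_cork board = R_tot − R_other = 0.3986 K/W
L = R·k·A = 0.3986×0.043×1.48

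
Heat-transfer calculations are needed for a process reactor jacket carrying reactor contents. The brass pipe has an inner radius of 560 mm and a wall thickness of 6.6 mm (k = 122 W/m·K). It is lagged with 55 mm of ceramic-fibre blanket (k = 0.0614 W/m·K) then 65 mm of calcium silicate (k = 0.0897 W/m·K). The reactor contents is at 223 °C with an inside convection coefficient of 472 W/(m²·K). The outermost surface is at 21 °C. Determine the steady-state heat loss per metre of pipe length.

q′ ≈ 484 W/m

Cylindrical conduction, so R = ln(r₂/r₁)/(2πkL) per layer, in series:
R_inner film = 1/(h_i·2πr₁L) = 1/(472×2π×0.56×1) = 6.021×10^-4 K/W
R_brass pipe wall = ln(566.6/560)/(2π×122×1) = 1.529×10^-5 K/W
R_ceramic-fibre blanket = ln(621.6/566.6)/(2π×0.0614×1) = 0.2401 K/W
R_calcium silicate = ln(686.6/621.6)/(2π×0.0897×1) = 0.1765 K/W
R_total = 0.4172 K/W
Q = ΔT/R_total = 202/0.4172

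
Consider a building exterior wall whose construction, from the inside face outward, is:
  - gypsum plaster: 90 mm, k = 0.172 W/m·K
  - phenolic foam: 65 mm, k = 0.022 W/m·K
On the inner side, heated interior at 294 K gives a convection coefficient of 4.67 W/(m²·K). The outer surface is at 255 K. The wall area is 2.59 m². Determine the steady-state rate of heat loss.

Series thermal resistances:
R_inner film = 1/(h_i·A) = 1/(4.67×2.59) = 0.08268 K/W
R_gypsum plaster = L/(kA) = 0.09/(0.172×2.59) = 0.202 K/W
R_phenolic foam = L/(kA) = 0.065/(0.022×2.59) = 1.141 K/W
R_total = 1.425 K/W
Q = ΔT / R_total = 39 / 1.425

Q ≈ 27.4 W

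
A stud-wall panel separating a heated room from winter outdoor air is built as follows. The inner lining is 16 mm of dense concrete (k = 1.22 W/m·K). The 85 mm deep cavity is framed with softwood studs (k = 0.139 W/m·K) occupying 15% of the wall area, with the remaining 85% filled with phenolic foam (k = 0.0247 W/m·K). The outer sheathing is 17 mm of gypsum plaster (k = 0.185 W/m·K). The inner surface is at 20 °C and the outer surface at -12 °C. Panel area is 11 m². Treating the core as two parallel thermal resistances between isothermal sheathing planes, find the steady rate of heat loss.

Sheathing layers in series; stud and cavity paths in parallel between them.
R_inner = 0.016/(1.22×11) = 0.001192 K/W
R_stud  = 0.085/(0.139×0.15×11) = 0.3706 K/W
R_cav   = 0.085/(0.0247×0.85×11) = 0.3681 K/W
1/R_core = 1/R_stud + 1/R_cav → R_core = 0.1847 K/W
R_outer = 0.017/(0.185×11) = 0.008354 K/W
R_total = 0.1942 K/W
Q = ΔT/R_total = 32/0.1942

Q ≈ 165 W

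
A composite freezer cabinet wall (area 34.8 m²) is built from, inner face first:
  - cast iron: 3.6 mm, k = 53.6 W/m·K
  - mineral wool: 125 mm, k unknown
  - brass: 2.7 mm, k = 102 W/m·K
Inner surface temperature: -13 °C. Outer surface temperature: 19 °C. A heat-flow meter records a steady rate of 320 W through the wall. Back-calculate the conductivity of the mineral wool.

Using the resistance-network approach (series):
R_cast iron = L/(kA) = 0.0036/(53.6×34.8) = 1.93×10^-6 K/W
R_brass = L/(kA) = 0.0027/(102×34.8) = 7.606×10^-7 K/W
Sum of known resistances R_other = 2.691×10^-6 K/W
Total R = ΔT/Q = 32/320 = 0.1 K/W
R_mineral wool = R_total − R_other = 0.1 K/W
k = L/(R·A) = 0.125/(0.1×34.8)

k ≈ 0.0359 W/(m·K)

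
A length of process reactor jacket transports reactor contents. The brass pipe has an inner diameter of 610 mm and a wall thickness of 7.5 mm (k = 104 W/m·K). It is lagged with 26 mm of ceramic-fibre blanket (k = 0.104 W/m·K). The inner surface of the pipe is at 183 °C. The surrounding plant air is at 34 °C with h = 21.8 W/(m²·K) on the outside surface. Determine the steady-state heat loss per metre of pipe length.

q′ ≈ 1040 W/m

Per-layer cylindrical resistances, series-summed:
R_brass pipe wall = ln(312.5/305)/(2π×104×1) = 3.718×10^-5 K/W
R_ceramic-fibre blanket = ln(338.5/312.5)/(2π×0.104×1) = 0.1223 K/W
R_outer film = 1/(h_o·2πr_oL) = 1/(21.8×2π×0.3385×1) = 0.02157 K/W
R_total = 0.1439 K/W
Q = ΔT/R_total = 149/0.1439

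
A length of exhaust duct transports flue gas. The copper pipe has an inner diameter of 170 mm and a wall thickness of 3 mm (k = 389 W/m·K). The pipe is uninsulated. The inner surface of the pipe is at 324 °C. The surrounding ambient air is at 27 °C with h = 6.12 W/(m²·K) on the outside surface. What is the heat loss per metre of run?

q′ ≈ 1000 W/m

Per-layer cylindrical resistances, series-summed:
R_copper pipe wall = ln(88/85)/(2π×389×1) = 1.419×10^-5 K/W
R_outer film = 1/(h_o·2πr_oL) = 1/(6.12×2π×0.088×1) = 0.2955 K/W
R_total = 0.2955 K/W
Q = ΔT/R_total = 297/0.2955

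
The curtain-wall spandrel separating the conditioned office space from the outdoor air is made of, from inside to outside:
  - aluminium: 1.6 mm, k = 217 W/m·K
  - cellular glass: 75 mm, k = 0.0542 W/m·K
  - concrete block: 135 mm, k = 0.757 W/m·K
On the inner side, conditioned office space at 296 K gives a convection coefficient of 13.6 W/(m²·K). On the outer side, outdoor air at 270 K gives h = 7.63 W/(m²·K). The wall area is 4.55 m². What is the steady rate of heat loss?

Q ≈ 67 W

Thermal resistances in series:
R_inner film = 1/(h_i·A) = 1/(13.6×4.55) = 0.01616 K/W
R_aluminium = L/(kA) = 0.0016/(217×4.55) = 1.62×10^-6 K/W
R_cellular glass = L/(kA) = 0.075/(0.0542×4.55) = 0.3041 K/W
R_concrete block = L/(kA) = 0.135/(0.757×4.55) = 0.03919 K/W
R_outer film = 1/(h_o·A) = 1/(7.63×4.55) = 0.0288 K/W
R_total = 0.3883 K/W
Q = ΔT / R_total = 26 / 0.3883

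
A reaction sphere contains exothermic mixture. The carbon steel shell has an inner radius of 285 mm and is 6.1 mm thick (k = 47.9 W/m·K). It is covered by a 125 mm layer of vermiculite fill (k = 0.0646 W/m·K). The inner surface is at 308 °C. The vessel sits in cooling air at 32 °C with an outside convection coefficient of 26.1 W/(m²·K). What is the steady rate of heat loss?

Q ≈ 214 W

Each spherical layer contributes R = (1/r_i − 1/r_o)/(4πk):
R_carbon steel shell = (1/0.285 − 1/0.2911)/(4π×47.9) = 1.222×10^-4 K/W
R_vermiculite fill = (1/0.2911 − 1/0.4161)/(4π×0.0646) = 1.271 K/W
R_outer film = 1/(h·4πr_o²) = 1/(26.1×4π×0.4161²) = 0.01761 K/W
R_total = 1.289 K/W
Q = ΔT/R_total = 276/1.289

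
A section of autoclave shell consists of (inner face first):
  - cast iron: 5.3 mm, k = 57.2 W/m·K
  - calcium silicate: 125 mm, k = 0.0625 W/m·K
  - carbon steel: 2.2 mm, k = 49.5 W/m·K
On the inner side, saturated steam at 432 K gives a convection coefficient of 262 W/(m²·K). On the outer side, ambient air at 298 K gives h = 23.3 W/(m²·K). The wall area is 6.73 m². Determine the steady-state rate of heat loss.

Q ≈ 441 W

Model the wall as resistances in series:
R_inner film = 1/(h_i·A) = 1/(262×6.73) = 5.671×10^-4 K/W
R_cast iron = L/(kA) = 0.0053/(57.2×6.73) = 1.377×10^-5 K/W
R_calcium silicate = L/(kA) = 0.125/(0.0625×6.73) = 0.2972 K/W
R_carbon steel = L/(kA) = 0.0022/(49.5×6.73) = 6.604×10^-6 K/W
R_outer film = 1/(h_o·A) = 1/(23.3×6.73) = 0.006377 K/W
R_total = 0.3041 K/W
Q = ΔT / R_total = 134 / 0.3041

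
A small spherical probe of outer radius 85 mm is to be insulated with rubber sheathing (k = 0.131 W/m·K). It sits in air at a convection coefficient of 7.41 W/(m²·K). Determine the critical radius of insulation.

r_cr ≈ 35.4 mm

For a sphere r_cr = 2k/h = 2×0.131/7.41
r_cr = 35.4 mm; since the bare radius (85 mm) is above r_cr, any added insulation will reduce heat loss.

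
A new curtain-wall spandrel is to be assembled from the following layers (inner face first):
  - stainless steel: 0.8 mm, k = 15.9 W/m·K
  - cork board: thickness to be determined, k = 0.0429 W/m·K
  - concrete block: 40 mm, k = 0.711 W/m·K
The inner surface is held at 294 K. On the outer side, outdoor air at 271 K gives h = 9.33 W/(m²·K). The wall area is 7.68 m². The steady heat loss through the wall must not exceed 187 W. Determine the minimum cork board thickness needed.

Model the wall as resistances in series:
R_stainless steel = L/(kA) = 0.0008/(15.9×7.68) = 6.551×10^-6 K/W
R_concrete block = L/(kA) = 0.04/(0.711×7.68) = 0.007325 K/W
R_outer film = 1/(h_o·A) = 1/(9.33×7.68) = 0.01396 K/W
Sum of the known resistances R_other = 0.02129 K/W
Required total resistance R_tot = ΔT/Q_allow = 23/187 = 0.123 K/W
R_cork board = R_tot − R_other = 0.1017 K/W
L = R·k·A = 0.1017×0.0429×7.68

L ≈ 33.5 mm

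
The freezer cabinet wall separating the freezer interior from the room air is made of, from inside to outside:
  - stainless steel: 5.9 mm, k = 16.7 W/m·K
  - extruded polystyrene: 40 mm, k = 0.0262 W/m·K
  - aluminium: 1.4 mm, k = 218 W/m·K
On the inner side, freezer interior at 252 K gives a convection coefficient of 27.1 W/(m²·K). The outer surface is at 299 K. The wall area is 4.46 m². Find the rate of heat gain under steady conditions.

Series thermal resistances:
R_inner film = 1/(h_i·A) = 1/(27.1×4.46) = 0.008274 K/W
R_stainless steel = L/(kA) = 0.0059/(16.7×4.46) = 7.921×10^-5 K/W
R_extruded polystyrene = L/(kA) = 0.04/(0.0262×4.46) = 0.3423 K/W
R_aluminium = L/(kA) = 0.0014/(218×4.46) = 1.44×10^-6 K/W
R_total = 0.3507 K/W
Q = ΔT / R_total = 47 / 0.3507

Q ≈ 134 W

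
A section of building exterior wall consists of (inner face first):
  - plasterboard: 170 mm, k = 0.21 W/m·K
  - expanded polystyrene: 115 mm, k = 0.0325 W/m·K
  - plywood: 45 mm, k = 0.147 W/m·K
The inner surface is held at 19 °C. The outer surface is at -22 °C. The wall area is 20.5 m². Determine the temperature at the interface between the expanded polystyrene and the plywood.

T ≈ -19.3 °C

Using the resistance-network approach (series):
R_plasterboard = L/(kA) = 0.17/(0.21×20.5) = 0.03949 K/W
R_expanded polystyrene = L/(kA) = 0.115/(0.0325×20.5) = 0.1726 K/W
R_plywood = L/(kA) = 0.045/(0.147×20.5) = 0.01493 K/W
R_total = 0.227 K/W;  Q = ΔT/R_total = 41/0.227 = 180.6 W
T_interface = T_inner − Q·ΣR(inner→interface) = 19 − 181×0.2121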